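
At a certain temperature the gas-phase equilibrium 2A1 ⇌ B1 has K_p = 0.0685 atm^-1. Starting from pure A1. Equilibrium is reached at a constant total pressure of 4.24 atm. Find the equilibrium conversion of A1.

Let X = conversion of A1 (basis 1 mol A1); extent of reaction ξ = 0.5X.
At extent ξ: n_A1 = 1 − X; n_B1 = 0.5X.
n_T = Σnᵢ = 1 − 0.5X.
y_i = n_i/n_T, p_i = y_i·P. K_p = p_B1 / (p_A1^2).
Setting this equal to 0.0685 atm^-1 and taking the physical root (0 < X < 1) gives X = 0.320.

X = 0.320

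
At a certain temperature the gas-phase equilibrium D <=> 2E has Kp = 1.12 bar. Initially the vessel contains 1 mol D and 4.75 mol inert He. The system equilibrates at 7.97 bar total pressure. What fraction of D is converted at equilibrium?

Take 1 mol D as basis and let X be its fractional conversion, so ξ = X.
Species balance: n_D = 1 − X; n_E = 2X; n_I = 4.75 (inert).
Total moles n_T = 5.75 + X.
Mole fractions y_i = n_i/n_T; Kp = p_E^2 / (p_D) with p_i = y_i·P.
Substituting and setting equal to 1.12 bar gives a polynomial in X; the root in (0,1) is X = 0.368.

X = 0.368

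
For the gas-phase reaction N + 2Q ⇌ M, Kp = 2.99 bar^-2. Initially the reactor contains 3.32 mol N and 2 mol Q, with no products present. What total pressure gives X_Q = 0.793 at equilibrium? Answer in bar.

P = 2.92 bar

Take 2 mol Q as basis and let X be its fractional conversion, so ξ = X.
At extent ξ: n_N = 3.32 − X; n_Q = 2 − 2X; n_M = X.
n_T = Σnᵢ = 5.32 − 2X.
Kp = p_M / (p_N p_Q^2) with p_i = (n_i/n_T)·P.
At X = 0.793: the mole-fraction product g(X) = Π y_i^ν_i = 25.53. Since Kp = g(X)·P^{-2}, P = (g/Kp)^(1/2) = (25.53/2.99)^(1/2) = 2.92 bar.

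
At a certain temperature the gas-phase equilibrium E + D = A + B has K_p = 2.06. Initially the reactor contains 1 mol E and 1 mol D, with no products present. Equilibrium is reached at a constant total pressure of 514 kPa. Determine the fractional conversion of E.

X = 0.589

Let X = conversion of E (basis 1 mol E); extent of reaction ξ = X.
Mole table: n_E = 1 − X; n_D = 1 − X; n_A = X; n_B = X.
Since Δν = 0, n_T = 2 throughout.
Mole fractions y_i = n_i/n_T; K_p = p_A p_B / (p_E p_D) with p_i = y_i·P.
Equating to 2.06 and solving on 0 < X < 1: X = 0.589.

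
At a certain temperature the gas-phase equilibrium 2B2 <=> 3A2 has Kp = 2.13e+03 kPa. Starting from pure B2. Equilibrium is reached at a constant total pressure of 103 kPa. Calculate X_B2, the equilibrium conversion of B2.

Take 1 mol B2 as basis and let X be its fractional conversion, so ξ = 0.5X.
Species balance: n_B2 = 1 − X; n_A2 = 1.5X.
Summing: n_T = 1 + 0.5X.
Mole fractions y_i = n_i/n_T; Kp = p_A2^3 / (p_B2^2) with p_i = y_i·P.
Substituting and setting equal to 2.13e+03 kPa gives a polynomial in X; the root in (0,1) is X = 0.769.

X = 0.769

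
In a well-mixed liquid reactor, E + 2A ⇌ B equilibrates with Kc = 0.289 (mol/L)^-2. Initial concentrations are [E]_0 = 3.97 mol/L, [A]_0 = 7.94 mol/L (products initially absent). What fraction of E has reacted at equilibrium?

Let X = conversion of E; extent ξ = 3.97·X mol/L.
Concentrations: [E] = 3.97 − 3.97X; [A] = 7.94 − 7.94X; [B] = 3.97X.
Kc = [B] / ([E] [A]^2).
This equals 0.289 at X = 0.668 (the root in 0 < X < 1).

X = 0.668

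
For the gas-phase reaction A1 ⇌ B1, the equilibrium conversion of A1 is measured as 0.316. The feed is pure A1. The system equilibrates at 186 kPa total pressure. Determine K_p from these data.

K_p = 0.462

Let X = conversion of A1 (basis 1 mol A1); extent of reaction ξ = X.
Species balance: n_A1 = 1 − X; n_B1 = X.
n_T stays at 1 (no change in mole number).
At X = 0.316: n_A1 = 0.684, n_B1 = 0.316, n_T = 1.
p_i = (n_i/n_T)·P. K_p = p_B1 / (p_A1) = 0.462.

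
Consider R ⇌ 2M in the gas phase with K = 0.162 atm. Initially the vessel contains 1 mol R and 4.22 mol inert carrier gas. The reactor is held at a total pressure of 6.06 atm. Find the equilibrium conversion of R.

X = 0.173

Basis: 1 mol R initially; let X = conversion of R. Extent ξ = X.
Mole table: n_R = 1 − X; n_M = 2X; n_I = 4.22 (inert).
Total moles n_T = 5.22 + X.
With p_i = (n_i/n_T)P, K = p_M^2 / (p_R).
Setting this equal to 0.162 atm and taking the physical root (0 < X < 1) gives X = 0.173.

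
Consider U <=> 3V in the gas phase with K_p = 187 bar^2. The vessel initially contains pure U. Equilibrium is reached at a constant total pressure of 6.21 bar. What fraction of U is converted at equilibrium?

X = 0.683

Basis: 1 mol U initially; let X = conversion of U. Extent ξ = X.
Mole table: n_U = 1 − X; n_V = 3X.
Total moles n_T = 1 + 2X.
Mole fractions y_i = n_i/n_T; K_p = p_V^3 / (p_U) with p_i = y_i·P.
This yields a degree-3 equation in X; solving on (0,1), X = 0.683.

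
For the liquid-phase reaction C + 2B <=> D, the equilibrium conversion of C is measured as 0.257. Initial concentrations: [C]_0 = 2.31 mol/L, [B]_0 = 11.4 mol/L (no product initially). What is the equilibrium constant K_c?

K_c = 0.00332 (mol/L)^-2

Let X = conversion of C.
Concentrations: [C] = 2.31 − 2.31X; [B] = 11.4 − 4.62X; [D] = 2.31X.
At X = 0.257: [C] = 1.72, [B] = 10.2, [D] = 0.594.
K_c = [D] / ([C] [B]^2) = 0.00332 (mol/L)^-2.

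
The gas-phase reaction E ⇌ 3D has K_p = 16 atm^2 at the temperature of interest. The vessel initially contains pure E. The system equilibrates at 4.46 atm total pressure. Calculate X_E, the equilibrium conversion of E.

X = 0.386

Let X = conversion of E (basis 1 mol E); extent of reaction ξ = X.
At extent ξ: n_E = 1 − X; n_D = 3X.
Summing: n_T = 1 + 2X.
y_i = n_i/n_T, p_i = y_i·P. K_p = p_D^3 / (p_E).
Substituting and setting equal to 16 atm^2 gives a polynomial in X; the root in (0,1) is X = 0.386.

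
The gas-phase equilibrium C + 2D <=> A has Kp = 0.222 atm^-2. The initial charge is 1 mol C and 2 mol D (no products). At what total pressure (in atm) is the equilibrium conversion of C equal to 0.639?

P = 6.73 atm

Take 1 mol C as basis and let X be its fractional conversion, so ξ = X.
Mole table: n_C = 1 − X; n_D = 2 − 2X; n_A = X.
Total moles n_T = 3 − 2X.
Kp = p_A / (p_C p_D^2) with p_i = (n_i/n_T)·P.
At X = 0.639: the mole-fraction product g(X) = Π y_i^ν_i = 10.07. Since Kp = g(X)·P^{-2}, P = (g/Kp)^(1/2) = (10.07/0.222)^(1/2) = 6.73 atm.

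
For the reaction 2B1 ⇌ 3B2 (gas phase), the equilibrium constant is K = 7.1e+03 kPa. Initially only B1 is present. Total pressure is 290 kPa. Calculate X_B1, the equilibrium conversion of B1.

Take 1 mol B1 as basis and let X be its fractional conversion, so ξ = 0.5X.
Species balance: n_B1 = 1 − X; n_B2 = 1.5X.
n_T = Σnᵢ = 1 + 0.5X.
y_i = n_i/n_T, p_i = y_i·P. K = p_B2^3 / (p_B1^2).
Setting this equal to 7.1e+03 kPa and taking the physical root (0 < X < 1) gives X = 0.782.

X = 0.782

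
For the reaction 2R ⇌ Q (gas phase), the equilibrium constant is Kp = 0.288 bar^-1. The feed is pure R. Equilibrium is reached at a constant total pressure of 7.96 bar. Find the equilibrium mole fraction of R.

Basis: 1 mol R initially; let X = conversion of R. Extent ξ = 0.5X.
Mole table: n_R = 1 − X; n_Q = 0.5X.
n_T = Σnᵢ = 1 − 0.5X.
With p_i = (n_i/n_T)P, Kp = p_Q / (p_R^2).
Equating to 0.288 bar^-1 and solving on 0 < X < 1: X = 0.686.
Then n_R = 0.314, n_T = 0.657, so y_R = 0.477.

y_R = 0.477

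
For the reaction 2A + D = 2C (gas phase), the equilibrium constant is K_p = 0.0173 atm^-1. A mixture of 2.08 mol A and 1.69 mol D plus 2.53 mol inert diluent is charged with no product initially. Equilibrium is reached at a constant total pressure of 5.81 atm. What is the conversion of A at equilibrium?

X = 0.137

Basis: 2.08 mol A initially; let X = conversion of A. Extent ξ = 1.04X.
Mole table: n_A = 2.08 − 2.08X; n_D = 1.69 − 1.04X; n_C = 2.08X; n_I = 2.53 (inert).
n_T = Σnᵢ = 6.3 − 1.04X.
Mole fractions y_i = n_i/n_T; K_p = p_C^2 / (p_A^2 p_D) with p_i = y_i·P.
Substituting and setting equal to 0.0173 atm^-1 gives a polynomial in X; the root in (0,1) is X = 0.137.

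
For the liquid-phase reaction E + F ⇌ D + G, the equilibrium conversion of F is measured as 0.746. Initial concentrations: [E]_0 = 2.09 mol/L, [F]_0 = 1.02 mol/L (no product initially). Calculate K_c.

Let X = conversion of F.
Concentrations: [E] = 2.09 − 1.02X; [F] = 1.02 − 1.02X; [D] = 1.02X; [G] = 1.02X.
At X = 0.746: [E] = 1.33, [F] = 0.259, [D] = 0.761, [G] = 0.761.
K_c = [D] [G] / ([E] [F]) = 1.68.

K_c = 1.68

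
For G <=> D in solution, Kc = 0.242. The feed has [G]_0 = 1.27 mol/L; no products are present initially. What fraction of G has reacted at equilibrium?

X = 0.195

Let X = conversion of G; extent ξ = 1.27·X mol/L.
Concentrations: [G] = 1.27 − 1.27X; [D] = 1.27X.
Kc = [D] / ([G]).
Equating to 0.242: the physical root is X = 0.195.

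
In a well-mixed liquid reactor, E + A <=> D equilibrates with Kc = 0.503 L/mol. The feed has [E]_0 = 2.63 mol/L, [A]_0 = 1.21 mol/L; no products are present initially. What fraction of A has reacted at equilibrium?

X = 0.504

Let X = conversion of A; extent ξ = 1.21·X mol/L.
Concentrations: [E] = 2.63 − 1.21X; [A] = 1.21 − 1.21X; [D] = 1.21X.
Kc = [D] / ([E] [A]).
Solving Kc = 0.503 for X ∈ (0,1): X = 0.504.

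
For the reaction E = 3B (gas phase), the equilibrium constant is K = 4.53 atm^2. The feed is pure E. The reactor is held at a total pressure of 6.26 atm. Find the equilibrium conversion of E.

Basis: 1 mol E initially; let X = conversion of E. Extent ξ = X.
Mole table: n_E = 1 − X; n_B = 3X.
Total moles n_T = 1 + 2X.
y_i = n_i/n_T, p_i = y_i·P. K = p_B^3 / (p_E).
Equating to 4.53 atm^2 and solving on 0 < X < 1: X = 0.187.

X = 0.187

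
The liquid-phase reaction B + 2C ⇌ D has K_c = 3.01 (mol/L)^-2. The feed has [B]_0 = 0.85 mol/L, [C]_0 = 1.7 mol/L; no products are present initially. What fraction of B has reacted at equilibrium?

X = 0.592

Let X = conversion of B; extent ξ = 0.85·X mol/L.
Concentrations: [B] = 0.85 − 0.85X; [C] = 1.7 − 1.7X; [D] = 0.85X.
K_c = [D] / ([B] [C]^2).
Setting equal to 3.01 and solving for X on (0,1) gives X = 0.592.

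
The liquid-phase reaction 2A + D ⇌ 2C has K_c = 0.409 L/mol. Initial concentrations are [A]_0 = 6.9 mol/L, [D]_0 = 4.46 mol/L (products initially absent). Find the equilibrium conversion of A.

Let X = conversion of A; extent ξ = 6.9X/2 mol/L.
Concentrations: [A] = 6.9 − 6.9X; [D] = 4.46 − 3.45X; [C] = 6.9X.
K_c = [C]^2 / ([A]^2 [D]).
Equating to 0.409 L/mol: the physical root is X = 0.512.

X = 0.512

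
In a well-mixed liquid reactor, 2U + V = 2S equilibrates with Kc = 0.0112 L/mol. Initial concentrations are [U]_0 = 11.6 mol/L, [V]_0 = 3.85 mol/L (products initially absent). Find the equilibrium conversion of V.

X = 0.232

Let X = conversion of V; extent ξ = 3.85·X mol/L.
Concentrations: [U] = 11.6 − 7.7X; [V] = 3.85 − 3.85X; [S] = 7.7X.
Kc = [S]^2 / ([U]^2 [V]).
Solving Kc = 0.0112 for X ∈ (0,1): X = 0.232.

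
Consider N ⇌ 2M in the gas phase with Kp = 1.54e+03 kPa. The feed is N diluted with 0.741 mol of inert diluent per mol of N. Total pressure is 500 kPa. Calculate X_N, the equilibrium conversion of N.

Let X = conversion of N (basis 1 mol N); extent of reaction ξ = X.
Moles: n_N = 1 − X; n_M = 2X; n_I = 0.741 (inert).
Total moles n_T = 1.74 + X.
y_i = n_i/n_T, p_i = y_i·P. Kp = p_M^2 / (p_N).
This yields a degree-2 equation in X; solving on (0,1), X = 0.724.

X = 0.724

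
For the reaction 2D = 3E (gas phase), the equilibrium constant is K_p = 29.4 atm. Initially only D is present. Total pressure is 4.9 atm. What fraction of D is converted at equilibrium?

X = 0.655

Take 1 mol D as basis and let X be its fractional conversion, so ξ = 0.5X.
Mole table: n_D = 1 − X; n_E = 1.5X.
n_T = Σnᵢ = 1 + 0.5X.
Mole fractions y_i = n_i/n_T; K_p = p_E^3 / (p_D^2) with p_i = y_i·P.
Substituting and setting equal to 29.4 atm gives a polynomial in X; the root in (0,1) is X = 0.655.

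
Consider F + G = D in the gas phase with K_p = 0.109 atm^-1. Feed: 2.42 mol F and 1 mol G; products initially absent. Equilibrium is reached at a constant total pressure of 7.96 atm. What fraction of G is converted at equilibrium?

X = 0.368

Basis: 1 mol G initially; let X = conversion of G. Extent ξ = X.
Species balance: n_F = 2.42 − X; n_G = 1 − X; n_D = X.
n_T = Σnᵢ = 3.42 − X.
Mole fractions y_i = n_i/n_T; K_p = p_D / (p_F p_G) with p_i = y_i·P.
Substituting and setting equal to 0.109 atm^-1 gives a polynomial in X; the root in (0,1) is X = 0.368.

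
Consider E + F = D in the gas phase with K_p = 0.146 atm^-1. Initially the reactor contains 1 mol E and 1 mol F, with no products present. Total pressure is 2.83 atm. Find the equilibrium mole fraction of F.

y_F = 0.457

Take 1 mol E as basis and let X be its fractional conversion, so ξ = X.
Moles: n_E = 1 − X; n_F = 1 − X; n_D = X.
Summing: n_T = 2 − X.
y_i = n_i/n_T, p_i = y_i·P. K_p = p_D / (p_E p_F).
Equating to 0.146 atm^-1 and solving on 0 < X < 1: X = 0.159.
Then n_F = 0.841, n_T = 1.84, so y_F = 0.457.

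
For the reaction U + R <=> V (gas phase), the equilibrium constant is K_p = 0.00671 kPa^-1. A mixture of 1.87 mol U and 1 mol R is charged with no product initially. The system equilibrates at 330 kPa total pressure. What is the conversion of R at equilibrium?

X = 0.557

Basis: 1 mol R initially; let X = conversion of R. Extent ξ = X.
At extent ξ: n_U = 1.87 − X; n_R = 1 − X; n_V = X.
n_T = Σnᵢ = 2.87 − X.
With p_i = (n_i/n_T)P, K_p = p_V / (p_U p_R).
Substituting and setting equal to 0.00671 kPa^-1 gives a polynomial in X; the root in (0,1) is X = 0.557.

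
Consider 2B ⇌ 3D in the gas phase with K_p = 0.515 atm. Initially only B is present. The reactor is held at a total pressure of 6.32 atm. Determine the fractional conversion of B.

Take 1 mol B as basis and let X be its fractional conversion, so ξ = 0.5X.
Species balance: n_B = 1 − X; n_D = 1.5X.
Total moles n_T = 1 + 0.5X.
y_i = n_i/n_T, p_i = y_i·P. K_p = p_D^3 / (p_B^2).
Equating to 0.515 atm and solving on 0 < X < 1: X = 0.248.

X = 0.248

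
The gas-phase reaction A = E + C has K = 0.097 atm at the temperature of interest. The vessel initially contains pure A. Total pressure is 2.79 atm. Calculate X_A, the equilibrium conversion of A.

X = 0.183

Take 1 mol A as basis and let X be its fractional conversion, so ξ = X.
Mole table: n_A = 1 − X; n_E = X; n_C = X.
n_T = Σnᵢ = 1 + X.
With p_i = (n_i/n_T)P, K = p_E p_C / (p_A).
Substituting and setting equal to 0.097 atm gives a polynomial in X; the root in (0,1) is X = 0.183.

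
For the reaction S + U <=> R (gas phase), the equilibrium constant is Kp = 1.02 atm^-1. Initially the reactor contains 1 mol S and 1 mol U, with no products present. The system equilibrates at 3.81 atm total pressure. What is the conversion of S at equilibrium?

Take 1 mol S as basis and let X be its fractional conversion, so ξ = X.
Mole table: n_S = 1 − X; n_U = 1 − X; n_R = X.
Total moles n_T = 2 − X.
y_i = n_i/n_T, p_i = y_i·P. Kp = p_R / (p_S p_U).
Setting this equal to 1.02 atm^-1 and taking the physical root (0 < X < 1) gives X = 0.548.

X = 0.548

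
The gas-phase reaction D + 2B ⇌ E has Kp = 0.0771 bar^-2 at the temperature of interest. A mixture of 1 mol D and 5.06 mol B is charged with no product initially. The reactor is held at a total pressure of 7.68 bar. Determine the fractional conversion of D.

Take 1 mol D as basis and let X be its fractional conversion, so ξ = X.
Moles: n_D = 1 − X; n_B = 5.06 − 2X; n_E = X.
Total moles n_T = 6.06 − 2X.
Mole fractions y_i = n_i/n_T; Kp = p_E / (p_D p_B^2) with p_i = y_i·P.
Equating to 0.0771 bar^-2 and solving on 0 < X < 1: X = 0.736.

X = 0.736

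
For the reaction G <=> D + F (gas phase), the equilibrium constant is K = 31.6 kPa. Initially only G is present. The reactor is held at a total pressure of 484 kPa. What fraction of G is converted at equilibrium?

X = 0.248

Take 1 mol G as basis and let X be its fractional conversion, so ξ = X.
Mole table: n_G = 1 − X; n_D = X; n_F = X.
Summing: n_T = 1 + X.
With p_i = (n_i/n_T)P, K = p_D p_F / (p_G).
Equating to 31.6 kPa and solving on 0 < X < 1: X = 0.248.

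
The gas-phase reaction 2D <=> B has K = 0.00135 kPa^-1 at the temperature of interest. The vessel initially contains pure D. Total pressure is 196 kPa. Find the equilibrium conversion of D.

X = 0.303

Let X = conversion of D (basis 1 mol D); extent of reaction ξ = 0.5X.
Species balance: n_D = 1 − X; n_B = 0.5X.
Total moles n_T = 1 − 0.5X.
y_i = n_i/n_T, p_i = y_i·P. K = p_B / (p_D^2).
Equating to 0.00135 kPa^-1 and solving on 0 < X < 1: X = 0.303.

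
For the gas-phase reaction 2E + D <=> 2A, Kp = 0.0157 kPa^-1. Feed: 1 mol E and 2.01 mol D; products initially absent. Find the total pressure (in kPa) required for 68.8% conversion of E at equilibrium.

Let X = conversion of E (basis 1 mol E); extent of reaction ξ = 0.5X.
At extent ξ: n_E = 1 − X; n_D = 2.01 − 0.5X; n_A = X.
n_T = Σnᵢ = 3.01 − 0.5X.
Kp = p_A^2 / (p_E^2 p_D) with p_i = (n_i/n_T)·P.
At X = 0.688: the mole-fraction product g(X) = Π y_i^ν_i = 7.781. Since Kp = g(X)·P^{-1}, P = (g/Kp)^(1/1) = (7.781/0.0157)^(1/1) = 496 kPa.

P = 496 kPa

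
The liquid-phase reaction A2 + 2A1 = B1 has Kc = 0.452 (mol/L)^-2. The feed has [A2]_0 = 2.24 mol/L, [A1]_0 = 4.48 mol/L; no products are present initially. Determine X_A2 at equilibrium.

X = 0.596

Let X = conversion of A2; extent ξ = 2.24·X mol/L.
Concentrations: [A2] = 2.24 − 2.24X; [A1] = 4.48 − 4.48X; [B1] = 2.24X.
Kc = [B1] / ([A2] [A1]^2).
Equating to 0.452 (mol/L)^-2: the physical root is X = 0.596.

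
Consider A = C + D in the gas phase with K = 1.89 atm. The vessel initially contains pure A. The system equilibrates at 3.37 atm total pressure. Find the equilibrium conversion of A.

X = 0.599

Take 1 mol A as basis and let X be its fractional conversion, so ξ = X.
Moles: n_A = 1 − X; n_C = X; n_D = X.
Total moles n_T = 1 + X.
With p_i = (n_i/n_T)P, K = p_C p_D / (p_A).
Substituting and setting equal to 1.89 atm gives a polynomial in X; the root in (0,1) is X = 0.599.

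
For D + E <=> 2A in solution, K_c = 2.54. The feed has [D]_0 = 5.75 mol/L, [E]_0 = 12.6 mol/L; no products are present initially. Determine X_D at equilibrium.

Let X = conversion of D; extent ξ = 5.75·X mol/L.
Concentrations: [D] = 5.75 − 5.75X; [E] = 12.6 − 5.75X; [A] = 11.5X.
K_c = [A]^2 / ([D] [E]).
This equals 2.54 at X = 0.618 (the root in 0 < X < 1).

X = 0.618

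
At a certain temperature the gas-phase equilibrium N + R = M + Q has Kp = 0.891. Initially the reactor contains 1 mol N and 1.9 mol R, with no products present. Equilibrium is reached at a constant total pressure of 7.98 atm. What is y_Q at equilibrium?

Let X = conversion of N (basis 1 mol N); extent of reaction ξ = X.
Moles: n_N = 1 − X; n_R = 1.9 − X; n_M = X; n_Q = X.
n_T stays at 2.9 (no change in mole number).
y_i = n_i/n_T, p_i = y_i·P. Kp = p_M p_Q / (p_N p_R).
Setting this equal to 0.891 and taking the physical root (0 < X < 1) gives X = 0.638.
Then n_Q = 0.638, n_T = 2.9, so y_Q = 0.220.

y_Q = 0.220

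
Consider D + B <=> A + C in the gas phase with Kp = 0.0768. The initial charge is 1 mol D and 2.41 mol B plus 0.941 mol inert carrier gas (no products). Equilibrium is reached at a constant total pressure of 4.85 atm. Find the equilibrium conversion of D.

X = 0.328

Take 1 mol D as basis and let X be its fractional conversion, so ξ = X.
Mole table: n_D = 1 − X; n_B = 2.41 − X; n_A = X; n_C = X; n_I = 0.941 (inert).
Total moles n_T = 4.35 (Δν = 0, constant).
y_i = n_i/n_T, p_i = y_i·P. Kp = p_A p_C / (p_D p_B).
Substituting and setting equal to 0.0768 gives a polynomial in X; the root in (0,1) is X = 0.328.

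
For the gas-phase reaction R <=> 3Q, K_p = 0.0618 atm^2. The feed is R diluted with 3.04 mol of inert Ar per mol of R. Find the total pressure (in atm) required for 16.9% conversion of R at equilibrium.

P = 2.75 atm

Let X = conversion of R (basis 1 mol R); extent of reaction ξ = X.
Mole table: n_R = 1 − X; n_Q = 3X; n_I = 3.04 (inert).
Total moles n_T = 4.04 + 2X.
K_p = p_Q^3 / (p_R) with p_i = (n_i/n_T)·P.
At X = 0.169: the mole-fraction product g(X) = Π y_i^ν_i = 0.008182. Since K_p = g(X)·P^{2}, P = (K_p/g)^(1/2) = (0.0618/0.008182)^(1/2) = 2.75 atm.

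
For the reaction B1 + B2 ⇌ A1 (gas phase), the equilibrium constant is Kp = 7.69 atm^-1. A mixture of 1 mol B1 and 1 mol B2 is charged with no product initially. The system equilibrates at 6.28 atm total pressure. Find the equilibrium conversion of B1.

Basis: 1 mol B1 initially; let X = conversion of B1. Extent ξ = X.
Moles: n_B1 = 1 − X; n_B2 = 1 − X; n_A1 = X.
n_T = Σnᵢ = 2 − X.
With p_i = (n_i/n_T)P, Kp = p_A1 / (p_B1 p_B2).
This yields a degree-2 equation in X; solving on (0,1), X = 0.858.

X = 0.858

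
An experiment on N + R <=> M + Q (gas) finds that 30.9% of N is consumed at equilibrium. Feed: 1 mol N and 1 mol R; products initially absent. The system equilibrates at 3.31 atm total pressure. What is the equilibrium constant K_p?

K_p = 0.2

Basis: 1 mol N initially; let X = conversion of N. Extent ξ = X.
Mole table: n_N = 1 − X; n_R = 1 − X; n_M = X; n_Q = X.
n_T stays at 2 (no change in mole number).
At X = 0.309: n_N = 0.691, n_R = 0.691, n_M = 0.309, n_Q = 0.309, n_T = 2.
p_i = (n_i/n_T)·P. K_p = p_M p_Q / (p_N p_R) = 0.2.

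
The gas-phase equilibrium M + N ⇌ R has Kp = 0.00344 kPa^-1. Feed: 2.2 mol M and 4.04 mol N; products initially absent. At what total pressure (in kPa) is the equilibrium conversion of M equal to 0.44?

P = 392 kPa

Basis: 2.2 mol M initially; let X = conversion of M. Extent ξ = 2.2X.
At extent ξ: n_M = 2.2 − 2.2X; n_N = 4.04 − 2.2X; n_R = 2.2X.
Summing: n_T = 6.24 − 2.2X.
Kp = p_R / (p_M p_N) with p_i = (n_i/n_T)·P.
At X = 0.44: the mole-fraction product g(X) = Π y_i^ν_i = 1.348. Since Kp = g(X)·P^{-1}, P = (g/Kp)^(1/1) = (1.348/0.00344)^(1/1) = 392 kPa.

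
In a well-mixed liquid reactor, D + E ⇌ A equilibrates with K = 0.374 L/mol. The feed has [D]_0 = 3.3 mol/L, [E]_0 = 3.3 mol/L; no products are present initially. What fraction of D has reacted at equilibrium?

X = 0.418

Let X = conversion of D; extent ξ = 3.3·X mol/L.
Concentrations: [D] = 3.3 − 3.3X; [E] = 3.3 − 3.3X; [A] = 3.3X.
K = [A] / ([D] [E]).
Setting equal to 0.374 and solving for X on (0,1) gives X = 0.418.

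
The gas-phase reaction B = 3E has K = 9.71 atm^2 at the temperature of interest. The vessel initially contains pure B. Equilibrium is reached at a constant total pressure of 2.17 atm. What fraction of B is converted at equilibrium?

X = 0.534

Let X = conversion of B (basis 1 mol B); extent of reaction ξ = X.
Species balance: n_B = 1 − X; n_E = 3X.
Summing: n_T = 1 + 2X.
Mole fractions y_i = n_i/n_T; K = p_E^3 / (p_B) with p_i = y_i·P.
Substituting and setting equal to 9.71 atm^2 gives a polynomial in X; the root in (0,1) is X = 0.534.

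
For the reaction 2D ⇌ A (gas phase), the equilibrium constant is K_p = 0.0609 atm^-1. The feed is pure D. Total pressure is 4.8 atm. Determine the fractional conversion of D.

X = 0.321

Take 1 mol D as basis and let X be its fractional conversion, so ξ = 0.5X.
Moles: n_D = 1 − X; n_A = 0.5X.
Total moles n_T = 1 − 0.5X.
y_i = n_i/n_T, p_i = y_i·P. K_p = p_A / (p_D^2).
This yields a degree-2 equation in X; solving on (0,1), X = 0.321.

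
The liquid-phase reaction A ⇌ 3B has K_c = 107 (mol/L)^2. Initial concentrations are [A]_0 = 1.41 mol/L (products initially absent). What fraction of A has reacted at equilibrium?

Let X = conversion of A; extent ξ = 1.41·X mol/L.
Concentrations: [A] = 1.41 − 1.41X; [B] = 4.23X.
K_c = [B]^3 / ([A]).
Equating to 107 (mol/L)^2: the physical root is X = 0.771.

X = 0.771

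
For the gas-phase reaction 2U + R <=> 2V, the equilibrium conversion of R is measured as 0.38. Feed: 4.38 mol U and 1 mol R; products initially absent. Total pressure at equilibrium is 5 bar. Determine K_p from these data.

K_p = 0.0711 bar^-1

Take 1 mol R as basis and let X be its fractional conversion, so ξ = X.
Mole table: n_U = 4.38 − 2X; n_R = 1 − X; n_V = 2X.
Summing: n_T = 5.38 − X.
At X = 0.38: n_U = 3.62, n_R = 0.62, n_V = 0.76, n_T = 5.
p_i = (n_i/n_T)·P. K_p = p_V^2 / (p_U^2 p_R) = 0.0711 bar^-1.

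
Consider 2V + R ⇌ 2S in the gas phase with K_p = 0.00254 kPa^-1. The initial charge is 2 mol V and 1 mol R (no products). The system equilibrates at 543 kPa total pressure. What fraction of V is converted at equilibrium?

X = 0.366

Let X = conversion of V (basis 2 mol V); extent of reaction ξ = X.
At extent ξ: n_V = 2 − 2X; n_R = 1 − X; n_S = 2X.
Total moles n_T = 3 − X.
y_i = n_i/n_T, p_i = y_i·P. K_p = p_S^2 / (p_V^2 p_R).
This yields a degree-3 equation in X; solving on (0,1), X = 0.366.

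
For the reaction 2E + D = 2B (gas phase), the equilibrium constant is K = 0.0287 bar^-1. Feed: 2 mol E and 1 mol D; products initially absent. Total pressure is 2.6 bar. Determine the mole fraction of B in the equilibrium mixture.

y_B = 0.091

Take 2 mol E as basis and let X be its fractional conversion, so ξ = X.
Species balance: n_E = 2 − 2X; n_D = 1 − X; n_B = 2X.
Total moles n_T = 3 − X.
y_i = n_i/n_T, p_i = y_i·P. K = p_B^2 / (p_E^2 p_D).
Setting this equal to 0.0287 bar^-1 and taking the physical root (0 < X < 1) gives X = 0.131.
Then n_B = 0.261, n_T = 2.87, so y_B = 0.091.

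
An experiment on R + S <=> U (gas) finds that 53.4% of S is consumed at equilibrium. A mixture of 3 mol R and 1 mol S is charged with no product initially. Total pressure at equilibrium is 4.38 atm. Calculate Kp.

Kp = 0.368 atm^-1

Let X = conversion of S (basis 1 mol S); extent of reaction ξ = X.
Mole table: n_R = 3 − X; n_S = 1 − X; n_U = X.
Summing: n_T = 4 − X.
At X = 0.534: n_R = 2.47, n_S = 0.466, n_U = 0.534, n_T = 3.47.
p_i = (n_i/n_T)·P. Kp = p_U / (p_R p_S) = 0.368 atm^-1.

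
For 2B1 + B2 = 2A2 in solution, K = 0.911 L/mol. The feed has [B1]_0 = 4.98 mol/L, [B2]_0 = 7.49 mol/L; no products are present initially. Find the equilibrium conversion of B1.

Let X = conversion of B1; extent ξ = 4.98X/2 mol/L.
Concentrations: [B1] = 4.98 − 4.98X; [B2] = 7.49 − 2.49X; [A2] = 4.98X.
K = [A2]^2 / ([B1]^2 [B2]).
Solving K = 0.911 for X ∈ (0,1): X = 0.696.

X = 0.696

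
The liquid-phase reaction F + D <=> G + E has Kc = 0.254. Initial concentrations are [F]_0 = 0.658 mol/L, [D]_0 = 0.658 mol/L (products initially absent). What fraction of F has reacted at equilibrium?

X = 0.335

Let X = conversion of F; extent ξ = 0.658·X mol/L.
Concentrations: [F] = 0.658 − 0.658X; [D] = 0.658 − 0.658X; [G] = 0.658X; [E] = 0.658X.
Kc = [G] [E] / ([F] [D]).
Solving Kc = 0.254 for X ∈ (0,1): X = 0.335.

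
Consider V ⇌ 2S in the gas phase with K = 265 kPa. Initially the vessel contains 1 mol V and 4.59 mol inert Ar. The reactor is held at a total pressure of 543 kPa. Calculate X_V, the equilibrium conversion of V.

Let X = conversion of V (basis 1 mol V); extent of reaction ξ = X.
Mole table: n_V = 1 − X; n_S = 2X; n_I = 4.59 (inert).
Total moles n_T = 5.59 + X.
With p_i = (n_i/n_T)P, K = p_S^2 / (p_V).
Setting this equal to 265 kPa and taking the physical root (0 < X < 1) gives X = 0.569.

X = 0.569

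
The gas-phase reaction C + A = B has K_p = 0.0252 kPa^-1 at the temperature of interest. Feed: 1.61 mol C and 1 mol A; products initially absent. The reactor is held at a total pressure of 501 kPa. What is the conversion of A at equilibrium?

Take 1 mol A as basis and let X be its fractional conversion, so ξ = X.
Mole table: n_C = 1.61 − X; n_A = 1 − X; n_B = X.
n_T = Σnᵢ = 2.61 − X.
Mole fractions y_i = n_i/n_T; K_p = p_B / (p_C p_A) with p_i = y_i·P.
Equating to 0.0252 kPa^-1 and solving on 0 < X < 1: X = 0.845.

X = 0.845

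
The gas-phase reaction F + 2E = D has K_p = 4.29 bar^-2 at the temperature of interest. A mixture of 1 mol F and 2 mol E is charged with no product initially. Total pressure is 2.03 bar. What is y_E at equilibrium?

Let X = conversion of F (basis 1 mol F); extent of reaction ξ = X.
Species balance: n_F = 1 − X; n_E = 2 − 2X; n_D = X.
Summing: n_T = 3 − 2X.
y_i = n_i/n_T, p_i = y_i·P. K_p = p_D / (p_F p_E^2).
Setting this equal to 4.29 bar^-2 and taking the physical root (0 < X < 1) gives X = 0.707.
Then n_E = 0.586, n_T = 1.59, so y_E = 0.369.

y_E = 0.369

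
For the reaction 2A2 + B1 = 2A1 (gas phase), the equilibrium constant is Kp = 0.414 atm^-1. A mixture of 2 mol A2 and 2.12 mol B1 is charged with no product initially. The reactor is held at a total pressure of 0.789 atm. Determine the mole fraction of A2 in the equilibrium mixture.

y_A2 = 0.374

Let X = conversion of A2 (basis 2 mol A2); extent of reaction ξ = X.
At extent ξ: n_A2 = 2 − 2X; n_B1 = 2.12 − X; n_A1 = 2X.
Summing: n_T = 4.12 − X.
y_i = n_i/n_T, p_i = y_i·P. Kp = p_A1^2 / (p_A2^2 p_B1).
This yields a degree-3 equation in X; solving on (0,1), X = 0.283.
Then n_A2 = 1.43, n_T = 3.84, so y_A2 = 0.374.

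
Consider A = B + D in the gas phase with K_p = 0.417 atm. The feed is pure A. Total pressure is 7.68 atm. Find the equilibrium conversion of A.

X = 0.227

Let X = conversion of A (basis 1 mol A); extent of reaction ξ = X.
At extent ξ: n_A = 1 − X; n_B = X; n_D = X.
n_T = Σnᵢ = 1 + X.
With p_i = (n_i/n_T)P, K_p = p_B p_D / (p_A).
Substituting and setting equal to 0.417 atm gives a polynomial in X; the root in (0,1) is X = 0.227.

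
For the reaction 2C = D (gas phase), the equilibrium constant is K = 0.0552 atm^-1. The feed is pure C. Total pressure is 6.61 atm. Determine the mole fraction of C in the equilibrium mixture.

Basis: 1 mol C initially; let X = conversion of C. Extent ξ = 0.5X.
Moles: n_C = 1 − X; n_D = 0.5X.
Summing: n_T = 1 − 0.5X.
Mole fractions y_i = n_i/n_T; K = p_D / (p_C^2) with p_i = y_i·P.
Equating to 0.0552 atm^-1 and solving on 0 < X < 1: X = 0.362.
Then n_C = 0.638, n_T = 0.819, so y_C = 0.779.

y_C = 0.779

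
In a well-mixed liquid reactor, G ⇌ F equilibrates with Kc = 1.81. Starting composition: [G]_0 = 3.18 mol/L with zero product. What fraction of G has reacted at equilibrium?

Let X = conversion of G; extent ξ = 3.18·X mol/L.
Concentrations: [G] = 3.18 − 3.18X; [F] = 3.18X.
Kc = [F] / ([G]).
Setting equal to 1.81 and solving for X on (0,1) gives X = 0.644.

X = 0.644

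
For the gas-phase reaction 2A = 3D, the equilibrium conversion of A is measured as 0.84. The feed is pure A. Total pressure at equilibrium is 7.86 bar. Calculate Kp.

Kp = 433 bar

Take 1 mol A as basis and let X be its fractional conversion, so ξ = 0.5X.
Species balance: n_A = 1 − X; n_D = 1.5X.
n_T = Σnᵢ = 1 + 0.5X.
At X = 0.84: n_A = 0.16, n_D = 1.26, n_T = 1.42.
p_i = (n_i/n_T)·P. Kp = p_D^3 / (p_A^2) = 433 bar.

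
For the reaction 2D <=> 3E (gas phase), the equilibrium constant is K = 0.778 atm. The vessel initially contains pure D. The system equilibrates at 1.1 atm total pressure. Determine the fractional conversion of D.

Let X = conversion of D (basis 1 mol D); extent of reaction ξ = 0.5X.
At extent ξ: n_D = 1 − X; n_E = 1.5X.
n_T = Σnᵢ = 1 + 0.5X.
y_i = n_i/n_T, p_i = y_i·P. K = p_E^3 / (p_D^2).
This yields a degree-3 equation in X; solving on (0,1), X = 0.434.

X = 0.434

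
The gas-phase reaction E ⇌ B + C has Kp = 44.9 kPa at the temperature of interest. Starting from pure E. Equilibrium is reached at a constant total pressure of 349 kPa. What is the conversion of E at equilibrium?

X = 0.338

Basis: 1 mol E initially; let X = conversion of E. Extent ξ = X.
Moles: n_E = 1 − X; n_B = X; n_C = X.
n_T = Σnᵢ = 1 + X.
With p_i = (n_i/n_T)P, Kp = p_B p_C / (p_E).
Equating to 44.9 kPa and solving on 0 < X < 1: X = 0.338.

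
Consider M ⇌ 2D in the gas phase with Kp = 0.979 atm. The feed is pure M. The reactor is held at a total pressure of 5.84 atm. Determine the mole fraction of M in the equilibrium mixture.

y_M = 0.666

Take 1 mol M as basis and let X be its fractional conversion, so ξ = X.
Species balance: n_M = 1 − X; n_D = 2X.
Summing: n_T = 1 + X.
Mole fractions y_i = n_i/n_T; Kp = p_D^2 / (p_M) with p_i = y_i·P.
Equating to 0.979 atm and solving on 0 < X < 1: X = 0.201.
Then n_M = 0.799, n_T = 1.2, so y_M = 0.666.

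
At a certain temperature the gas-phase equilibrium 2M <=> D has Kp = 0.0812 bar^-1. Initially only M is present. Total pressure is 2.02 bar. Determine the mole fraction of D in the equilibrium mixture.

Basis: 1 mol M initially; let X = conversion of M. Extent ξ = 0.5X.
At extent ξ: n_M = 1 − X; n_D = 0.5X.
Summing: n_T = 1 − 0.5X.
With p_i = (n_i/n_T)P, Kp = p_D / (p_M^2).
Equating to 0.0812 bar^-1 and solving on 0 < X < 1: X = 0.223.
Then n_D = 0.111, n_T = 0.889, so y_D = 0.125.

y_D = 0.125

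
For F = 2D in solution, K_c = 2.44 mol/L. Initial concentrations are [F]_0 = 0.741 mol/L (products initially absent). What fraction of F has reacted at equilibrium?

X = 0.585

Let X = conversion of F; extent ξ = 0.741·X mol/L.
Concentrations: [F] = 0.741 − 0.741X; [D] = 1.48X.
K_c = [D]^2 / ([F]).
Solving K_c = 2.44 for X ∈ (0,1): X = 0.585.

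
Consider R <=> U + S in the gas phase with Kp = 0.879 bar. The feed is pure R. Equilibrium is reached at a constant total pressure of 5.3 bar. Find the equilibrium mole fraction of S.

y_S = 0.274

Take 1 mol R as basis and let X be its fractional conversion, so ξ = X.
Mole table: n_R = 1 − X; n_U = X; n_S = X.
Summing: n_T = 1 + X.
y_i = n_i/n_T, p_i = y_i·P. Kp = p_U p_S / (p_R).
Substituting and setting equal to 0.879 bar gives a polynomial in X; the root in (0,1) is X = 0.377.
Then n_S = 0.377, n_T = 1.38, so y_S = 0.274.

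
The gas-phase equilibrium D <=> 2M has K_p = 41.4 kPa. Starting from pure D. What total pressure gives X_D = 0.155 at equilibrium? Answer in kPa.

Take 1 mol D as basis and let X be its fractional conversion, so ξ = X.
Species balance: n_D = 1 − X; n_M = 2X.
n_T = Σnᵢ = 1 + X.
K_p = p_M^2 / (p_D) with p_i = (n_i/n_T)·P.
At X = 0.155: the mole-fraction product g(X) = Π y_i^ν_i = 0.09847. Since K_p = g(X)·P^{1}, P = (K_p/g)^(1/1) = (41.4/0.09847)^(1/1) = 420 kPa.

P = 420 kPa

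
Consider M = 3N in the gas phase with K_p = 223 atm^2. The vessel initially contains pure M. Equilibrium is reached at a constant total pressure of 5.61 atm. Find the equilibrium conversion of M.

X = 0.746

Basis: 1 mol M initially; let X = conversion of M. Extent ξ = X.
Species balance: n_M = 1 − X; n_N = 3X.
Summing: n_T = 1 + 2X.
Mole fractions y_i = n_i/n_T; K_p = p_N^3 / (p_M) with p_i = y_i·P.
Setting this equal to 223 atm^2 and taking the physical root (0 < X < 1) gives X = 0.746.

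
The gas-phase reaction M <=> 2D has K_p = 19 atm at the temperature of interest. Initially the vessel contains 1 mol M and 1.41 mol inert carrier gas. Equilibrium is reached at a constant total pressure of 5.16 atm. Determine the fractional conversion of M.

Take 1 mol M as basis and let X be its fractional conversion, so ξ = X.
Mole table: n_M = 1 − X; n_D = 2X; n_I = 1.41 (inert).
Total moles n_T = 2.41 + X.
Mole fractions y_i = n_i/n_T; K_p = p_D^2 / (p_M) with p_i = y_i·P.
This yields a degree-2 equation in X; solving on (0,1), X = 0.789.

X = 0.789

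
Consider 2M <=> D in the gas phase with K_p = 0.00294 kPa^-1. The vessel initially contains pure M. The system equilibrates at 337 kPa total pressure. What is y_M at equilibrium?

Let X = conversion of M (basis 1 mol M); extent of reaction ξ = 0.5X.
At extent ξ: n_M = 1 − X; n_D = 0.5X.
Summing: n_T = 1 − 0.5X.
y_i = n_i/n_T, p_i = y_i·P. K_p = p_D / (p_M^2).
Substituting and setting equal to 0.00294 kPa^-1 gives a polynomial in X; the root in (0,1) is X = 0.551.
Then n_M = 0.449, n_T = 0.724, so y_M = 0.620.

y_M = 0.620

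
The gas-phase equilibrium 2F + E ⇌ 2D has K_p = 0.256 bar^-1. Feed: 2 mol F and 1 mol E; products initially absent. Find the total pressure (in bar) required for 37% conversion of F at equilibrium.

P = 5.62 bar

Let X = conversion of F (basis 2 mol F); extent of reaction ξ = X.
Moles: n_F = 2 − 2X; n_E = 1 − X; n_D = 2X.
n_T = Σnᵢ = 3 − X.
K_p = p_D^2 / (p_F^2 p_E) with p_i = (n_i/n_T)·P.
At X = 0.37: the mole-fraction product g(X) = Π y_i^ν_i = 1.44. Since K_p = g(X)·P^{-1}, P = (g/K_p)^(1/1) = (1.44/0.256)^(1/1) = 5.62 bar.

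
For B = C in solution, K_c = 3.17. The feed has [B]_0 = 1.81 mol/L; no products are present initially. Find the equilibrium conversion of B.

X = 0.760

Let X = conversion of B; extent ξ = 1.81·X mol/L.
Concentrations: [B] = 1.81 − 1.81X; [C] = 1.81X.
K_c = [C] / ([B]).
Equating to 3.17: the physical root is X = 0.760.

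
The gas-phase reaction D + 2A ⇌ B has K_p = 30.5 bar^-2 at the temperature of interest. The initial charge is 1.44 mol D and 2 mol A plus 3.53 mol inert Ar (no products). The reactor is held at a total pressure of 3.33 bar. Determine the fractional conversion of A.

Basis: 2 mol A initially; let X = conversion of A. Extent ξ = X.
Moles: n_D = 1.44 − X; n_A = 2 − 2X; n_B = X; n_I = 3.53 (inert).
n_T = Σnᵢ = 6.97 − 2X.
y_i = n_i/n_T, p_i = y_i·P. K_p = p_B / (p_D p_A^2).
Setting this equal to 30.5 bar^-2 and taking the physical root (0 < X < 1) gives X = 0.831.

X = 0.831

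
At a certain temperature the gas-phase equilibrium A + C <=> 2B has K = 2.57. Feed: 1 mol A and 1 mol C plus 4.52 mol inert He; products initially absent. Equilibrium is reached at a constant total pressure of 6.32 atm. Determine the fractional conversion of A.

Basis: 1 mol A initially; let X = conversion of A. Extent ξ = X.
Species balance: n_A = 1 − X; n_C = 1 − X; n_B = 2X; n_I = 4.52 (inert).
n_T stays at 6.52 (no change in mole number).
Mole fractions y_i = n_i/n_T; K = p_B^2 / (p_A p_C) with p_i = y_i·P.
This yields a degree-2 equation in X; solving on (0,1), X = 0.445.

X = 0.445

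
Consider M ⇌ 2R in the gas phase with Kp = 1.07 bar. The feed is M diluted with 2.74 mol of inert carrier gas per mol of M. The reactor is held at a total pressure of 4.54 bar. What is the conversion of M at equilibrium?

Let X = conversion of M (basis 1 mol M); extent of reaction ξ = X.
At extent ξ: n_M = 1 − X; n_R = 2X; n_I = 2.74 (inert).
n_T = Σnᵢ = 3.74 + X.
y_i = n_i/n_T, p_i = y_i·P. Kp = p_R^2 / (p_M).
This yields a degree-2 equation in X; solving on (0,1), X = 0.386.

X = 0.386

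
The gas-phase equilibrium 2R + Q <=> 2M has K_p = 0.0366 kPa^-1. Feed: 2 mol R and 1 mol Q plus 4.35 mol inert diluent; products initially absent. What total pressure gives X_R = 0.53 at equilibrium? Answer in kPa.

Take 2 mol R as basis and let X be its fractional conversion, so ξ = X.
Mole table: n_R = 2 − 2X; n_Q = 1 − X; n_M = 2X; n_I = 4.35 (inert).
Summing: n_T = 7.35 − X.
K_p = p_M^2 / (p_R^2 p_Q) with p_i = (n_i/n_T)·P.
At X = 0.53: the mole-fraction product g(X) = Π y_i^ν_i = 18.45. Since K_p = g(X)·P^{-1}, P = (g/K_p)^(1/1) = (18.45/0.0366)^(1/1) = 504 kPa.

P = 504 kPa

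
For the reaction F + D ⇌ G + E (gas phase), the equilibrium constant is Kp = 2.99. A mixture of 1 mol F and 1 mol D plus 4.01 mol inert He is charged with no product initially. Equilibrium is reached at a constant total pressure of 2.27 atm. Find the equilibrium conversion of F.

Let X = conversion of F (basis 1 mol F); extent of reaction ξ = X.
Mole table: n_F = 1 − X; n_D = 1 − X; n_G = X; n_E = X; n_I = 4.01 (inert).
n_T stays at 6.01 (no change in mole number).
With p_i = (n_i/n_T)P, Kp = p_G p_E / (p_F p_D).
Substituting and setting equal to 2.99 gives a polynomial in X; the root in (0,1) is X = 0.634.

X = 0.634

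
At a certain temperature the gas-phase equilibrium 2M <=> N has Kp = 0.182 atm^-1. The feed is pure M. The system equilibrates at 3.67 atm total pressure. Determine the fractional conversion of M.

Take 1 mol M as basis and let X be its fractional conversion, so ξ = 0.5X.
Moles: n_M = 1 − X; n_N = 0.5X.
n_T = Σnᵢ = 1 − 0.5X.
y_i = n_i/n_T, p_i = y_i·P. Kp = p_N / (p_M^2).
This yields a degree-2 equation in X; solving on (0,1), X = 0.478.

X = 0.478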